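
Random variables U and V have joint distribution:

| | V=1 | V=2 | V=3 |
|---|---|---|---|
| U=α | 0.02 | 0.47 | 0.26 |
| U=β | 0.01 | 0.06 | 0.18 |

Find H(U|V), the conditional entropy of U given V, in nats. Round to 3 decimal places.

Chain rule: H(U|V) = H(U,V) − H(V).
Marginals: p(U) = (0.7500, 0.2500), p(V) = (0.0300, 0.5300, 0.4400).
H(U,V) = 1.3069 nats; H(V) = 0.8029 nats.
H(U|V) = 1.3069 − 0.8029 = 0.504 nats.

0.504 nats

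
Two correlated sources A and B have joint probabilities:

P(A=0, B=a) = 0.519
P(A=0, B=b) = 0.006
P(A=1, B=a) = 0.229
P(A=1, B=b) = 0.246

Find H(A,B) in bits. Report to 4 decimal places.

H(A,B) = −Σ p(x,y)·log₂ p(x,y) over all 4 cells.
  cell (0,a): −0.519·log₂0.519 = 0.49107
  cell (0,b): −0.006·log₂0.006 = 0.04428
  cell (1,a): −0.229·log₂0.229 = 0.48699
  cell (1,b): −0.246·log₂0.246 = 0.49772
Sum = 1.5201 bits.

1.5201 bits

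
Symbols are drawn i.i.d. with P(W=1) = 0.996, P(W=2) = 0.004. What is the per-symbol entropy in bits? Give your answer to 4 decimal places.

H(W) = −Σ p·log₂ p.
  −(0.996)·log₂(0.996) = 0.00576
  −(0.004)·log₂(0.004) = 0.03186
Sum: 0.00576 + 0.03186 = 0.0376 bits.

0.0376 bits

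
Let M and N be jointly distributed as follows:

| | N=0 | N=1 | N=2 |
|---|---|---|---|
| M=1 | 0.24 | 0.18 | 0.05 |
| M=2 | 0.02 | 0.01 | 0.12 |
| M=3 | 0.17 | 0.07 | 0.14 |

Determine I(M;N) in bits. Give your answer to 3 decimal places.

0.203 bits

Marginals: p(M) = (0.4700, 0.1500, 0.3800), p(N) = (0.4300, 0.2600, 0.3100).
I(M;N) = H(M) + H(N) − H(M,N).
H(M) = 1.4530, H(N) = 1.5526, H(M,N) = 2.8022.
I(M;N) = 1.4530 + 1.5526 − 2.8022 = 0.203 bits.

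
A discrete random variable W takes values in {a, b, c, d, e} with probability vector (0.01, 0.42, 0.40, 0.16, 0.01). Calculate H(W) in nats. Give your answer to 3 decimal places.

H(W) = −Σ p·ln p.
  −(0.01)·ln(0.01) = 0.0461
  −(0.42)·ln(0.42) = 0.3644
  −(0.40)·ln(0.40) = 0.3665
  −(0.16)·ln(0.16) = 0.2932
  −(0.01)·ln(0.01) = 0.0461
Sum: 0.0461 + 0.3644 + 0.3665 + 0.2932 + 0.0461 = 1.116 nats.

1.116 nats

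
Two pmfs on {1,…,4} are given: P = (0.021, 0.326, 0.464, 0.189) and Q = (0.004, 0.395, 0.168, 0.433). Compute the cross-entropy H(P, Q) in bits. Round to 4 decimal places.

H(P,Q) = −Σ p·log₂ q.
  −0.021·log₂(0.004) = 0.16728
  −0.326·log₂(0.395) = 0.43686
  −0.464·log₂(0.168) = 1.19409
  −0.189·log₂(0.433) = 0.22823
H(P,Q) = 2.0265 bits.

2.0265 bits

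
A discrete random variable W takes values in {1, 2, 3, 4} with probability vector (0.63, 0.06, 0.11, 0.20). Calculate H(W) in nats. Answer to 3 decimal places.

1.025 nats

H(W) = −Σ p·ln p.
  −(0.63)·ln(0.63) = 0.2911
  −(0.06)·ln(0.06) = 0.1688
  −(0.11)·ln(0.11) = 0.2428
  −(0.20)·ln(0.20) = 0.3219
Sum: 0.2911 + 0.1688 + 0.2428 + 0.3219 = 1.025 nats.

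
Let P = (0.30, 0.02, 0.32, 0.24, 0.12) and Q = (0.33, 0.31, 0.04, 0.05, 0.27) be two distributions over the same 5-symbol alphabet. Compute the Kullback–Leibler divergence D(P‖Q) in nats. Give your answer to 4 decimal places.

0.8612 nats

D(P‖Q) = Σ p·ln(p/q).
  0.30·ln(0.30/0.33) = -0.02859
  0.02·ln(0.02/0.31) = -0.05482
  0.32·ln(0.32/0.04) = 0.66542
  0.24·ln(0.24/0.05) = 0.37647
  0.12·ln(0.12/0.27) = -0.09731
D(P‖Q) = 0.8612 nats.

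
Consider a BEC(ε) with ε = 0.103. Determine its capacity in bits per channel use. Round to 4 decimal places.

Binary erasure channel: capacity C = 1 − ε.
C = 1 − 0.103 = 0.8970 bits per channel use.

0.8970 bits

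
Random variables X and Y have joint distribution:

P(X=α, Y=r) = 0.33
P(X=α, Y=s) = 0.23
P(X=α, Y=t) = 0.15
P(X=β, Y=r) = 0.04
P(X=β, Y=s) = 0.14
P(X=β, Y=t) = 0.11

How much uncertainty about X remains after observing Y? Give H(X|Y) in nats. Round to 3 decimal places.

0.549 nats

Chain rule: H(X|Y) = H(X,Y) − H(Y).
Marginals: p(X) = (0.7100, 0.2900), p(Y) = (0.3700, 0.3700, 0.2600).
H(X,Y) = 1.6353 nats; H(Y) = 1.0860 nats.
H(X|Y) = 1.6353 − 1.0860 = 0.549 nats.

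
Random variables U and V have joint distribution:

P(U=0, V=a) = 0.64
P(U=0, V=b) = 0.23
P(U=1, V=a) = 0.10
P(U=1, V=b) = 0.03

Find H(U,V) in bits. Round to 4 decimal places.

1.3837 bits

H(U,V) = −Σ p(x,y)·log₂ p(x,y) over all 4 cells.
  cell (0,a): −0.64·log₂0.64 = 0.41207
  cell (0,b): −0.23·log₂0.23 = 0.48767
  cell (1,a): −0.10·log₂0.10 = 0.33219
  cell (1,b): −0.03·log₂0.03 = 0.15177
Sum = 1.3837 bits.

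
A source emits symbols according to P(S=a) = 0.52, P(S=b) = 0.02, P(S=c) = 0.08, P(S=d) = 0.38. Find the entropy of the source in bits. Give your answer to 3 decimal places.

1.425 bits

H(S) = −Σ p·log₂ p.
  −(0.52)·log₂(0.52) = 0.4906
  −(0.02)·log₂(0.02) = 0.1129
  −(0.08)·log₂(0.08) = 0.2915
  −(0.38)·log₂(0.38) = 0.5305
Sum: 0.4906 + 0.1129 + 0.2915 + 0.5305 = 1.425 bits.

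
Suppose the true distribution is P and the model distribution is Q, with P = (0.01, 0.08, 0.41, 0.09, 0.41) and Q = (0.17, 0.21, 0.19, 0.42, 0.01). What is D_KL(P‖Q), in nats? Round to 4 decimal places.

D(P‖Q) = Σ p·ln(p/q).
  0.01·ln(0.01/0.17) = -0.02833
  0.08·ln(0.08/0.21) = -0.07721
  0.41·ln(0.41/0.19) = 0.31534
  0.09·ln(0.09/0.42) = -0.13864
  0.41·ln(0.41/0.01) = 1.52256
D(P‖Q) = 1.5937 nats.

1.5937 nats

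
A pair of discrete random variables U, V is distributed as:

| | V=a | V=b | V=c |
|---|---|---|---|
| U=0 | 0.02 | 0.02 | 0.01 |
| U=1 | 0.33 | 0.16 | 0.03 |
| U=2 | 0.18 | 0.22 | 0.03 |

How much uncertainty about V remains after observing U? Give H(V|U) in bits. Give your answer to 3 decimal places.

1.242 bits

Chain rule: H(V|U) = H(U,V) − H(U).
Marginals: p(U) = (0.0500, 0.5200, 0.4300), p(V) = (0.5300, 0.4000, 0.0700).
H(U,V) = 2.4724 bits; H(U) = 1.2302 bits.
H(V|U) = 2.4724 − 1.2302 = 1.242 bits.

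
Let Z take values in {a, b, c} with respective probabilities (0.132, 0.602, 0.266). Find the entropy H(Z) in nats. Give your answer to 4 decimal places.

0.9251 nats

H(Z) = −Σ p·ln p.
  −(0.132)·ln(0.132) = 0.26729
  −(0.602)·ln(0.602) = 0.30551
  −(0.266)·ln(0.266) = 0.35225
Sum: 0.26729 + 0.30551 + 0.35225 = 0.9251 nats.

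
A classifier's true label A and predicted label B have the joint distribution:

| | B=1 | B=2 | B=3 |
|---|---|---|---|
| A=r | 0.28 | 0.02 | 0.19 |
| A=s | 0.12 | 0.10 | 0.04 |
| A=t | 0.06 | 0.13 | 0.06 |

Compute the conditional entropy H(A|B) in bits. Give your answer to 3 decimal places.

1.304 bits

Marginals: p(A) = (0.4900, 0.2600, 0.2500), p(B) = (0.4600, 0.2500, 0.2900).
H(A|B) = Σ p(B) · H(A|B=·).
  B=1: p=0.4600, H(A|B=1) = 1.3250
  B=2: p=0.2500, H(A|B=2) = 1.3109
  B=3: p=0.2900, H(A|B=3) = 1.2642
Weighted sum = 1.304 bits.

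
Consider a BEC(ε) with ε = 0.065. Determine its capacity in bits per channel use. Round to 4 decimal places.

Binary erasure channel: capacity C = 1 − ε.
C = 1 − 0.065 = 0.9350 bits per channel use.

0.9350 bits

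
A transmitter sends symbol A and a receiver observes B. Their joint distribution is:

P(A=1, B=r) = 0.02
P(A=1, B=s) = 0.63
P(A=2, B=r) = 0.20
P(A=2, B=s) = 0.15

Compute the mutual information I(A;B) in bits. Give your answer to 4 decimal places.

0.2865 bits

Marginals: p(A) = (0.6500, 0.3500), p(B) = (0.2200, 0.7800).
I(A;B) = H(A) + H(B) − H(A,B).
H(A) = 0.9341, H(B) = 0.7602, H(A,B) = 1.4078.
I(A;B) = 0.9341 + 0.7602 − 1.4078 = 0.2865 bits.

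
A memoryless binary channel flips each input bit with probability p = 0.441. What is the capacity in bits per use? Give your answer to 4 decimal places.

0.0101 bits

Binary symmetric channel: C = 1 − h₂(ε) where h₂ is the binary entropy function.
h₂(0.441) = −0.441·log₂0.441 − 0.559·log₂0.559 = 0.9899.
C = 1 − 0.9899 = 0.0101 bits per channel use.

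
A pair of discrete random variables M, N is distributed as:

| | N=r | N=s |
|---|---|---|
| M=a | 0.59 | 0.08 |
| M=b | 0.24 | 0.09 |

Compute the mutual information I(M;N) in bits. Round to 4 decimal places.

Marginals: p(M) = (0.6700, 0.3300), p(N) = (0.8300, 0.1700).
I(M;N) = H(M) + H(N) − H(M,N).
H(M) = 0.9149, H(N) = 0.6577, H(M,N) = 1.5474.
I(M;N) = 0.9149 + 0.6577 − 1.5474 = 0.0252 bits.

0.0252 bits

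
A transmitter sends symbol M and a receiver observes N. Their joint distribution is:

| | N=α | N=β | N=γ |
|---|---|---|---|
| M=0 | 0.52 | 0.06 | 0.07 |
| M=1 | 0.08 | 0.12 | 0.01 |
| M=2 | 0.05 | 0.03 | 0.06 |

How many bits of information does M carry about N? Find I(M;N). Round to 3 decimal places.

0.209 bits

Marginals: p(M) = (0.6500, 0.2100, 0.1400), p(N) = (0.6500, 0.2100, 0.1400).
I(M;N) = H(M) + H(N) − H(M,N).
H(M) = 1.2739, H(N) = 1.2739, H(M,N) = 2.3391.
I(M;N) = 1.2739 + 1.2739 − 2.3391 = 0.209 bits.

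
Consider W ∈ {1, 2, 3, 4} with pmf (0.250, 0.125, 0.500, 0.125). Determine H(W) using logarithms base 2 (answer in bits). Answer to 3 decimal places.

H(W) = −Σ p·log₂ p.
  −(0.250)·log₂(0.250) = 0.5000
  −(0.125)·log₂(0.125) = 0.3750
  −(0.500)·log₂(0.500) = 0.5000
  −(0.125)·log₂(0.125) = 0.3750
Sum: 0.5000 + 0.3750 + 0.5000 + 0.3750 = 1.750 bits.

1.750 bits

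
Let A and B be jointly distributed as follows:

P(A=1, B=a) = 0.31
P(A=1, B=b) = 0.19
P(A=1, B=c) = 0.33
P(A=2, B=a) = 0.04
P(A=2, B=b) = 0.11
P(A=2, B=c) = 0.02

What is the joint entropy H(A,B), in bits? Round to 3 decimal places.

2.156 bits

H(A,B) = −Σ p(x,y)·log₂ p(x,y) over all 6 cells.
  cell (1,a): −0.31·log₂0.31 = 0.5238
  cell (1,b): −0.19·log₂0.19 = 0.4552
  cell (1,c): −0.33·log₂0.33 = 0.5278
  cell (2,a): −0.04·log₂0.04 = 0.1858
  cell (2,b): −0.11·log₂0.11 = 0.3503
  cell (2,c): −0.02·log₂0.02 = 0.1129
Sum = 2.156 bits.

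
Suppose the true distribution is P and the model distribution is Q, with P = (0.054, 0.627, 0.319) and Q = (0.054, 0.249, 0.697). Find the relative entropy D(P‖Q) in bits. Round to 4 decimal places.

D(P‖Q) = Σ p·log₂(p/q).
  0.054·log₂(0.054/0.054) = 0.00000
  0.627·log₂(0.627/0.249) = 0.83536
  0.319·log₂(0.319/0.697) = -0.35971
D(P‖Q) = 0.4757 bits.

0.4757 bits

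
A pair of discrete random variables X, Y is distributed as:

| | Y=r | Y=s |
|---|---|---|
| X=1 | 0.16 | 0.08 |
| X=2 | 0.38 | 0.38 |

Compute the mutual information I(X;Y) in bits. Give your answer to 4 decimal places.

Marginals: p(X) = (0.2400, 0.7600), p(Y) = (0.5400, 0.4600).
I(X;Y) = Σ p(x,y)·log₂[p(x,y)/(p(x)p(y))].
  (1,r): 0.16·log₂(1.2346) = 0.04864
  (1,s): 0.08·log₂(0.7246) = -0.03717
  (2,r): 0.38·log₂(0.9259) = -0.04219
  (2,s): 0.38·log₂(1.0870) = 0.04571
Sum = 0.0150 bits.

0.0150 bits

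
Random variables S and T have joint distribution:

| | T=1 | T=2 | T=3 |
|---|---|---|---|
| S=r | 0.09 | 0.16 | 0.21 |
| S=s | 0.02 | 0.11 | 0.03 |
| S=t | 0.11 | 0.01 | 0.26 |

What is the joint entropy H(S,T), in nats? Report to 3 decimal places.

1.903 nats

H(S,T) = −Σ p(x,y)·ln p(x,y) over all 9 cells.
  cell (r,1): −0.09·ln0.09 = 0.2167
  cell (r,2): −0.16·ln0.16 = 0.2932
  cell (r,3): −0.21·ln0.21 = 0.3277
  cell (s,1): −0.02·ln0.02 = 0.0782
  cell (s,2): −0.11·ln0.11 = 0.2428
  cell (s,3): −0.03·ln0.03 = 0.1052
  cell (t,1): −0.11·ln0.11 = 0.2428
  cell (t,2): −0.01·ln0.01 = 0.0461
  cell (t,3): −0.26·ln0.26 = 0.3502
Sum = 1.903 nats.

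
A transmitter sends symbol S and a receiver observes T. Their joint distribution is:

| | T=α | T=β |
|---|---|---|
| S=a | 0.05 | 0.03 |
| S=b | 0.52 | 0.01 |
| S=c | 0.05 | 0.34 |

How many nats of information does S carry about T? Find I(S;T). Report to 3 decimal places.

0.412 nats

Marginals: p(S) = (0.0800, 0.5300, 0.3900), p(T) = (0.6200, 0.3800).
I(S;T) = H(S) + H(T) − H(S,T).
H(S) = 0.9058, H(T) = 0.6641, H(S,T) = 1.1577.
I(S;T) = 0.9058 + 0.6641 − 1.1577 = 0.412 nats.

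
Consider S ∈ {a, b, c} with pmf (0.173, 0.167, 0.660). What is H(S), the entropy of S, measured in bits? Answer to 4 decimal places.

H(S) = −Σ p·log₂ p.
  −(0.173)·log₂(0.173) = 0.43789
  −(0.167)·log₂(0.167) = 0.43121
  −(0.660)·log₂(0.660) = 0.39564
Sum: 0.43789 + 0.43121 + 0.39564 = 1.2647 bits.

1.2647 bits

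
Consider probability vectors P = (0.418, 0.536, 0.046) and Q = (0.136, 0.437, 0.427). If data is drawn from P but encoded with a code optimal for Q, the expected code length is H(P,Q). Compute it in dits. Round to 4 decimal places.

H(P,Q) = −Σ p·log₁₀ q.
  −0.418·log₁₀(0.136) = 0.36218
  −0.536·log₁₀(0.437) = 0.19270
  −0.046·log₁₀(0.427) = 0.01700
H(P,Q) = 0.5719 dits.

0.5719 dits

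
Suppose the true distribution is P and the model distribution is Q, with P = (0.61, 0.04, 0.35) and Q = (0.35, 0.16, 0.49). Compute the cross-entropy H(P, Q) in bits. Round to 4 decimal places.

H(P,Q) = −Σ p·log₂ q.
  −0.61·log₂(0.35) = 0.92389
  −0.04·log₂(0.16) = 0.10575
  −0.35·log₂(0.49) = 0.36020
H(P,Q) = 1.3898 bits.

1.3898 bits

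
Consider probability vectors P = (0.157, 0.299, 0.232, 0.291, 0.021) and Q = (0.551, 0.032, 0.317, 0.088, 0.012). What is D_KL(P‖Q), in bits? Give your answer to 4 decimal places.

D(P‖Q) = Σ p·log₂(p/q).
  0.157·log₂(0.157/0.551) = -0.28437
  0.299·log₂(0.299/0.032) = 0.96398
  0.232·log₂(0.232/0.317) = -0.10448
  0.291·log₂(0.291/0.088) = 0.50210
  0.021·log₂(0.021/0.012) = 0.01695
D(P‖Q) = 1.0942 bits.

1.0942 bits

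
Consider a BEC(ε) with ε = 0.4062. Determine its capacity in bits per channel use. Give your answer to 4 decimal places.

0.5938 bits

Binary erasure channel: capacity C = 1 − ε.
C = 1 − 0.4062 = 0.5938 bits per channel use.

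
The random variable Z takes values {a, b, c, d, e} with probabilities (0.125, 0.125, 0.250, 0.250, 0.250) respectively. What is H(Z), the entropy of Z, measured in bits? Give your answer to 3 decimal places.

2.250 bits

H(Z) = −Σ p·log₂ p.
  −(0.125)·log₂(0.125) = 0.3750
  −(0.125)·log₂(0.125) = 0.3750
  −(0.250)·log₂(0.250) = 0.5000
  −(0.250)·log₂(0.250) = 0.5000
  −(0.250)·log₂(0.250) = 0.5000
Sum: 0.3750 + 0.3750 + 0.5000 + 0.5000 + 0.5000 = 2.250 bits.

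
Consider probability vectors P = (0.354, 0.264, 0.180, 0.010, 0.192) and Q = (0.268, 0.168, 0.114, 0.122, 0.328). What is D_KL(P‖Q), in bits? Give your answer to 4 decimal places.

D(P‖Q) = Σ p·log₂(p/q).
  0.354·log₂(0.354/0.268) = 0.14214
  0.264·log₂(0.264/0.168) = 0.17215
  0.180·log₂(0.180/0.114) = 0.11861
  0.010·log₂(0.010/0.122) = -0.03609
  0.192·log₂(0.192/0.328) = -0.14834
D(P‖Q) = 0.2485 bits.

0.2485 bits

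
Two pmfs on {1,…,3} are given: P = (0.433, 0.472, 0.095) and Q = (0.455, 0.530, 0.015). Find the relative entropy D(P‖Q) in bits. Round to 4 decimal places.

D(P‖Q) = Σ p·log₂(p/q).
  0.433·log₂(0.433/0.455) = -0.03096
  0.472·log₂(0.472/0.530) = -0.07892
  0.095·log₂(0.095/0.015) = 0.25298
D(P‖Q) = 0.1431 bits.

0.1431 bits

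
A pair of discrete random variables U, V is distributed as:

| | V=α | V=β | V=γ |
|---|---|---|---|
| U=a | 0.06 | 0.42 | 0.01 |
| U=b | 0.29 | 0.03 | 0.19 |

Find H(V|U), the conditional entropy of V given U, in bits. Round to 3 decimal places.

Chain rule: H(V|U) = H(U,V) − H(U).
Marginals: p(U) = (0.4900, 0.5100), p(V) = (0.3500, 0.4500, 0.2000).
H(U,V) = 1.9605 bits; H(U) = 0.9997 bits.
H(V|U) = 1.9605 − 0.9997 = 0.961 bits.

0.961 bits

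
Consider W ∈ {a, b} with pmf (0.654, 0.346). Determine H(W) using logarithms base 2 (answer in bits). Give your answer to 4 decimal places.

H(W) = −Σ p·log₂ p.
  −(0.654)·log₂(0.654) = 0.40066
  −(0.346)·log₂(0.346) = 0.52978
Sum: 0.40066 + 0.52978 = 0.9304 bits.

0.9304 bits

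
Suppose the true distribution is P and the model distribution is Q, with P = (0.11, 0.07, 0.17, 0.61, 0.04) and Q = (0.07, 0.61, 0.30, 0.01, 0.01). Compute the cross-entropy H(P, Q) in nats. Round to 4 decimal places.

3.5252 nats

H(P,Q) = −Σ p·ln q.
  −0.11·ln(0.07) = 0.29252
  −0.07·ln(0.61) = 0.03460
  −0.17·ln(0.30) = 0.20468
  −0.61·ln(0.01) = 2.80915
  −0.04·ln(0.01) = 0.18421
H(P,Q) = 3.5252 nats.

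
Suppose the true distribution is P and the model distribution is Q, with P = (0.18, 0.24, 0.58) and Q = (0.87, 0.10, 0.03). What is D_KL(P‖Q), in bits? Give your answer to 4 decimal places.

2.3723 bits

D(P‖Q) = Σ p·log₂(p/q).
  0.18·log₂(0.18/0.87) = -0.40914
  0.24·log₂(0.24/0.10) = 0.30313
  0.58·log₂(0.58/0.03) = 2.47835
D(P‖Q) = 2.3723 bits.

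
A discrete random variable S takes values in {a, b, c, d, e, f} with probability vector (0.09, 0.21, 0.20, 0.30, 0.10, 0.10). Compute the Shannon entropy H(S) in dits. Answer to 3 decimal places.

H(S) = −Σ p·log₁₀ p.
  −(0.09)·log₁₀(0.09) = 0.0941
  −(0.21)·log₁₀(0.21) = 0.1423
  −(0.20)·log₁₀(0.20) = 0.1398
  −(0.30)·log₁₀(0.30) = 0.1569
  −(0.10)·log₁₀(0.10) = 0.1000
  −(0.10)·log₁₀(0.10) = 0.1000
Sum: 0.0941 + 0.1423 + 0.1398 + 0.1569 + 0.1000 + 0.1000 = 0.733 dits.

0.733 dits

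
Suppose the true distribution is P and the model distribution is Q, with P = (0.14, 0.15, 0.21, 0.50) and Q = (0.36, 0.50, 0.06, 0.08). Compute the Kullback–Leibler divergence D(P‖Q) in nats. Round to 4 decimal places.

D(P‖Q) = Σ p·ln(p/q).
  0.14·ln(0.14/0.36) = -0.13222
  0.15·ln(0.15/0.50) = -0.18060
  0.21·ln(0.21/0.06) = 0.26308
  0.50·ln(0.50/0.08) = 0.91629
D(P‖Q) = 0.8666 nats.

0.8666 nats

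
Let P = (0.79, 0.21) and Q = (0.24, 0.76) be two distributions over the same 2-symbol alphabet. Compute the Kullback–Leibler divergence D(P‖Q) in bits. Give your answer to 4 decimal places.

D(P‖Q) = Σ p·log₂(p/q).
  0.79·log₂(0.79/0.24) = 1.35787
  0.21·log₂(0.21/0.76) = -0.38968
D(P‖Q) = 0.9682 bits.

0.9682 bits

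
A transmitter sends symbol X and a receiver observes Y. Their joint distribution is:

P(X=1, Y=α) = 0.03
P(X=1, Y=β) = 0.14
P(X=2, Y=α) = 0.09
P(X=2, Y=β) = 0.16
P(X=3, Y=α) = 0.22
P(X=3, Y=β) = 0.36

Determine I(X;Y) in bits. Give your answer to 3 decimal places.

0.019 bits

Marginals: p(X) = (0.1700, 0.2500, 0.5800), p(Y) = (0.3400, 0.6600).
I(X;Y) = H(X) + H(Y) − H(X,Y).
H(X) = 1.3904, H(Y) = 0.9248, H(X,Y) = 2.2957.
I(X;Y) = 1.3904 + 0.9248 − 2.2957 = 0.019 bits.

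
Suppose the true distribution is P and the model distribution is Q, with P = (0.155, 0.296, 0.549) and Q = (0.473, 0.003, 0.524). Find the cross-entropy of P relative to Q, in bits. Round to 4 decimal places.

H(P,Q) = −Σ p·log₂ q.
  −0.155·log₂(0.473) = 0.16741
  −0.296·log₂(0.003) = 2.48072
  −0.549·log₂(0.524) = 0.51187
H(P,Q) = 3.1600 bits.

3.1600 bits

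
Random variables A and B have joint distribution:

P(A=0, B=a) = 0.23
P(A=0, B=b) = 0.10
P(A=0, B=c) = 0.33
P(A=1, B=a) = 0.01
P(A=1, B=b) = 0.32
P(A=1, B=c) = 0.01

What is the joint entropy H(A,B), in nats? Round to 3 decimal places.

1.391 nats

H(A,B) = −Σ p(x,y)·ln p(x,y) over all 6 cells.
  cell (0,a): −0.23·ln0.23 = 0.3380
  cell (0,b): −0.10·ln0.10 = 0.2303
  cell (0,c): −0.33·ln0.33 = 0.3659
  cell (1,a): −0.01·ln0.01 = 0.0461
  cell (1,b): −0.32·ln0.32 = 0.3646
  cell (1,c): −0.01·ln0.01 = 0.0461
Sum = 1.391 nats.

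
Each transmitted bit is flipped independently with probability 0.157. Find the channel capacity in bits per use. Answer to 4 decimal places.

Binary symmetric channel: C = 1 − h₂(ε) where h₂ is the binary entropy function.
h₂(0.157) = −0.157·log₂0.157 − 0.843·log₂0.843 = 0.6271.
C = 1 − 0.6271 = 0.3729 bits per channel use.

0.3729 bits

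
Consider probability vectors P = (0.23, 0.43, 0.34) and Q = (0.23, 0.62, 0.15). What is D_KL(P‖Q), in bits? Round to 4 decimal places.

0.1744 bits

D(P‖Q) = Σ p·log₂(p/q).
  0.23·log₂(0.23/0.23) = 0.00000
  0.43·log₂(0.43/0.62) = -0.22701
  0.34·log₂(0.34/0.15) = 0.40139
D(P‖Q) = 0.1744 bits.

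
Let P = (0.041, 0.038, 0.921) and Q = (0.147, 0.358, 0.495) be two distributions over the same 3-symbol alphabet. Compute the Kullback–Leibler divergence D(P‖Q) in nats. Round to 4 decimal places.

D(P‖Q) = Σ p·ln(p/q).
  0.041·ln(0.041/0.147) = -0.05235
  0.038·ln(0.038/0.358) = -0.08523
  0.921·ln(0.921/0.495) = 0.57185
D(P‖Q) = 0.4343 nats.

0.4343 nats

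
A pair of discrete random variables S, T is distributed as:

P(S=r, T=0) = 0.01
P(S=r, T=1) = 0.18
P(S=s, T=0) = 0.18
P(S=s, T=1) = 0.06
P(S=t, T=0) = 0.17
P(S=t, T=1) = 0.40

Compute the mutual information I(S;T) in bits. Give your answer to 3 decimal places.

0.190 bits

Marginals: p(S) = (0.1900, 0.2400, 0.5700), p(T) = (0.3600, 0.6400).
I(S;T) = H(S) + H(T) − H(S,T).
H(S) = 1.4116, H(T) = 0.9427, H(S,T) = 2.1639.
I(S;T) = 1.4116 + 0.9427 − 2.1639 = 0.190 bits.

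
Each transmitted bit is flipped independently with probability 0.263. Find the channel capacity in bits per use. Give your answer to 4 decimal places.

Binary symmetric channel: C = 1 − h₂(ε) where h₂ is the binary entropy function.
h₂(0.263) = −0.263·log₂0.263 − 0.737·log₂0.737 = 0.8312.
C = 1 − 0.8312 = 0.1688 bits per channel use.

0.1688 bits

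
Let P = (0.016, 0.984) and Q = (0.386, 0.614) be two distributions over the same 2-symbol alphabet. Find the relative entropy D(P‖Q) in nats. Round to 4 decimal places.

0.4132 nats

D(P‖Q) = Σ p·ln(p/q).
  0.016·ln(0.016/0.386) = -0.05093
  0.984·ln(0.984/0.614) = 0.46408
D(P‖Q) = 0.4132 nats.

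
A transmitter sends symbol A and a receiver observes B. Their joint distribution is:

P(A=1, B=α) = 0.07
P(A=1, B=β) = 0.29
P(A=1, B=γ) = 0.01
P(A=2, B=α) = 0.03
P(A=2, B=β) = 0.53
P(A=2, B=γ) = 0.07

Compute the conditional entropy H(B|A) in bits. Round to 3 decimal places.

Marginals: p(A) = (0.3700, 0.6300), p(B) = (0.1000, 0.8200, 0.0800).
H(B|A) = Σ p(A) · H(B|A=·).
  A=1: p=0.3700, H(B|A=1) = 0.8707
  A=2: p=0.6300, H(B|A=2) = 0.7712
Weighted sum = 0.808 bits.

0.808 bits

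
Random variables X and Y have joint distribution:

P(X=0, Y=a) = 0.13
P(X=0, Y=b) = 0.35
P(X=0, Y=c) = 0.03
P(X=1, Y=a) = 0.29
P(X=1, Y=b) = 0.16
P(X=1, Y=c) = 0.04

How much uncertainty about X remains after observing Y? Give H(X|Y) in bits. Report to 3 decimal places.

0.902 bits

Chain rule: H(X|Y) = H(X,Y) − H(Y).
Marginals: p(X) = (0.5100, 0.4900), p(Y) = (0.4200, 0.5100, 0.0700).
H(X,Y) = 2.1912 bits; H(Y) = 1.2896 bits.
H(X|Y) = 2.1912 − 1.2896 = 0.902 bits.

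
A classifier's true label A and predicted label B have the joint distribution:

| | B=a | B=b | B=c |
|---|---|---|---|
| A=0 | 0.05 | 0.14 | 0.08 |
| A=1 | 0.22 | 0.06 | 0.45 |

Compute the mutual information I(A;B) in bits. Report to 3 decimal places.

Marginals: p(A) = (0.2700, 0.7300), p(B) = (0.2700, 0.2000, 0.5300).
I(A;B) = Σ p(x,y)·log₂[p(x,y)/(p(x)p(y))].
  (0,a): 0.05·log₂(0.6859) = -0.0272
  (0,b): 0.14·log₂(2.5926) = 0.1924
  (0,c): 0.08·log₂(0.5590) = -0.0671
  (1,a): 0.22·log₂(1.1162) = 0.0349
  (1,b): 0.06·log₂(0.4110) = -0.0770
  (1,c): 0.45·log₂(1.1631) = 0.0981
Sum = 0.154 bits.

0.154 bits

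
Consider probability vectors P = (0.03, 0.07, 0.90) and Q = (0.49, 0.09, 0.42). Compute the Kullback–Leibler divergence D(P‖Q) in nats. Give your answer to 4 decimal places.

D(P‖Q) = Σ p·ln(p/q).
  0.03·ln(0.03/0.49) = -0.08380
  0.07·ln(0.07/0.09) = -0.01759
  0.90·ln(0.90/0.42) = 0.68593
D(P‖Q) = 0.5845 nats.

0.5845 nats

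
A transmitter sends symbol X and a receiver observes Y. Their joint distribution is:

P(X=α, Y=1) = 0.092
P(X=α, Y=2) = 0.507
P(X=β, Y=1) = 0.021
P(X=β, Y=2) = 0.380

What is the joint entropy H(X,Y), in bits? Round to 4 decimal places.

H(X,Y) = −Σ p(x,y)·log₂ p(x,y) over all 4 cells.
  cell (α,1): −0.092·log₂0.092 = 0.31668
  cell (α,2): −0.507·log₂0.507 = 0.49683
  cell (β,1): −0.021·log₂0.021 = 0.11704
  cell (β,2): −0.380·log₂0.380 = 0.53045
Sum = 1.4610 bits.

1.4610 bits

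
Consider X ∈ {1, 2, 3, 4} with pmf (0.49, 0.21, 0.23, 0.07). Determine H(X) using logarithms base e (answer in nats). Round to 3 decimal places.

1.201 nats

H(X) = −Σ p·ln p.
  −(0.49)·ln(0.49) = 0.3495
  −(0.21)·ln(0.21) = 0.3277
  −(0.23)·ln(0.23) = 0.3380
  −(0.07)·ln(0.07) = 0.1861
Sum: 0.3495 + 0.3277 + 0.3380 + 0.1861 = 1.201 nats.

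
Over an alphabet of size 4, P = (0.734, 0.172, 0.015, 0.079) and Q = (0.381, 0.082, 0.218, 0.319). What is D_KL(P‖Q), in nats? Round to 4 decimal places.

0.4583 nats

D(P‖Q) = Σ p·ln(p/q).
  0.734·ln(0.734/0.381) = 0.48129
  0.172·ln(0.172/0.082) = 0.12741
  0.015·ln(0.015/0.218) = -0.04015
  0.079·ln(0.079/0.319) = -0.11026
D(P‖Q) = 0.4583 nats.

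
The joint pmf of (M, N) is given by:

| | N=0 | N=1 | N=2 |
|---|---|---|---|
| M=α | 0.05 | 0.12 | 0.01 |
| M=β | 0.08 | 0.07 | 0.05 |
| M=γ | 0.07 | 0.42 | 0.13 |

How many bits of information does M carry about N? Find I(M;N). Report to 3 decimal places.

0.089 bits

Marginals: p(M) = (0.1800, 0.2000, 0.6200), p(N) = (0.2000, 0.6100, 0.1900).
I(M;N) = H(M) + H(N) − H(M,N).
H(M) = 1.3373, H(N) = 1.3546, H(M,N) = 2.6026.
I(M;N) = 1.3373 + 1.3546 − 2.6026 = 0.089 bits.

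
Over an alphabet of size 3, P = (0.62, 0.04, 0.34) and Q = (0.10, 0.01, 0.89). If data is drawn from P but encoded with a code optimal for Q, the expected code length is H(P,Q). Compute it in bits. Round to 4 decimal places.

2.3825 bits

H(P,Q) = −Σ p·log₂ q.
  −0.62·log₂(0.10) = 2.05960
  −0.04·log₂(0.01) = 0.26575
  −0.34·log₂(0.89) = 0.05716
H(P,Q) = 2.3825 bits.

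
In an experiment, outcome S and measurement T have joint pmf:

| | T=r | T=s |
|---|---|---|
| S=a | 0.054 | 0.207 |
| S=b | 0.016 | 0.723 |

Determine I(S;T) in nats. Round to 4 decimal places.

0.0434 nats

Marginals: p(S) = (0.2610, 0.7390), p(T) = (0.0700, 0.9300).
I(S;T) = H(S) + H(T) − H(S,T).
H(S) = 0.5741, H(T) = 0.2536, H(S,T) = 0.7843.
I(S;T) = 0.5741 + 0.2536 − 0.7843 = 0.0434 nats.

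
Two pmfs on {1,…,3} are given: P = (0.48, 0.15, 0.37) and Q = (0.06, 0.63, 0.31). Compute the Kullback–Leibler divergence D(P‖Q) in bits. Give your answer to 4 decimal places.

1.2239 bits

D(P‖Q) = Σ p·log₂(p/q).
  0.48·log₂(0.48/0.06) = 1.44000
  0.15·log₂(0.15/0.63) = -0.31056
  0.37·log₂(0.37/0.31) = 0.09445
D(P‖Q) = 1.2239 bits.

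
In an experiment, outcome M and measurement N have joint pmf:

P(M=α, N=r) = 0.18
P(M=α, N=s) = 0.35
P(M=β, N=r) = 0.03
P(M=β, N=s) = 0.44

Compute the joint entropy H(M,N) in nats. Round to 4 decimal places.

1.1425 nats

H(M,N) = −Σ p(x,y)·ln p(x,y) over all 4 cells.
  cell (α,r): −0.18·ln0.18 = 0.30866
  cell (α,s): −0.35·ln0.35 = 0.36744
  cell (β,r): −0.03·ln0.03 = 0.10520
  cell (β,s): −0.44·ln0.44 = 0.36123
Sum = 1.1425 nats.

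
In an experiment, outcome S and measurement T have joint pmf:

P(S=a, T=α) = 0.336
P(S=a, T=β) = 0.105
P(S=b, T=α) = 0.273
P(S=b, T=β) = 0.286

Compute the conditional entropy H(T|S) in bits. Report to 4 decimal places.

0.9080 bits

Chain rule: H(T|S) = H(S,T) − H(S).
Marginals: p(S) = (0.4410, 0.5590), p(T) = (0.6090, 0.3910).
H(S,T) = 1.8979 bits; H(S) = 0.9899 bits.
H(T|S) = 1.8979 − 0.9899 = 0.9080 bits.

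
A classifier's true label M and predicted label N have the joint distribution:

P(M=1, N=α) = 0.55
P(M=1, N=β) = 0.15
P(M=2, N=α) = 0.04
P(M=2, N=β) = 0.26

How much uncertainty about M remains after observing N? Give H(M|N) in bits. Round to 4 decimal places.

0.5995 bits

Chain rule: H(M|N) = H(M,N) − H(N).
Marginals: p(M) = (0.7000, 0.3000), p(N) = (0.5900, 0.4100).
H(M,N) = 1.5760 bits; H(N) = 0.9765 bits.
H(M|N) = 1.5760 − 0.9765 = 0.5995 bits.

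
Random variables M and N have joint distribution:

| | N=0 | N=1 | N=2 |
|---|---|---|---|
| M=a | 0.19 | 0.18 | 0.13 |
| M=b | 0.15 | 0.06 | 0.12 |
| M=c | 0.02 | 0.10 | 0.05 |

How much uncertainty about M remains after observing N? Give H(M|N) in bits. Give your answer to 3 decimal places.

Marginals: p(M) = (0.5000, 0.3300, 0.1700), p(N) = (0.3600, 0.3400, 0.3000).
H(M|N) = Σ p(N) · H(M|N=·).
  N=0: p=0.3600, H(M|N=0) = 1.2445
  N=1: p=0.3400, H(M|N=1) = 1.4466
  N=2: p=0.3000, H(M|N=2) = 1.4824
Weighted sum = 1.385 bits.

1.385 bits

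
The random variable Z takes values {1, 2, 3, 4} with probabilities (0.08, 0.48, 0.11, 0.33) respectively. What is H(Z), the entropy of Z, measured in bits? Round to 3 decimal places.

H(Z) = −Σ p·log₂ p.
  −(0.08)·log₂(0.08) = 0.2915
  −(0.48)·log₂(0.48) = 0.5083
  −(0.11)·log₂(0.11) = 0.3503
  −(0.33)·log₂(0.33) = 0.5278
Sum: 0.2915 + 0.5083 + 0.3503 + 0.5278 = 1.678 bits.

1.678 bits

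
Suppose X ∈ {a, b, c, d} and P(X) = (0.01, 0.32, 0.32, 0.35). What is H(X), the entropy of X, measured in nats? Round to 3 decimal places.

H(X) = −Σ p·ln p.
  −(0.01)·ln(0.01) = 0.0461
  −(0.32)·ln(0.32) = 0.3646
  −(0.32)·ln(0.32) = 0.3646
  −(0.35)·ln(0.35) = 0.3674
Sum: 0.0461 + 0.3646 + 0.3646 + 0.3674 = 1.143 nats.

1.143 nats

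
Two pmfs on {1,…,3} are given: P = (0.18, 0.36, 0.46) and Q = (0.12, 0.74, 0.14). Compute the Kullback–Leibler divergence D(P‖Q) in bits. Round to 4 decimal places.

D(P‖Q) = Σ p·log₂(p/q).
  0.18·log₂(0.18/0.12) = 0.10529
  0.36·log₂(0.36/0.74) = -0.37423
  0.46·log₂(0.46/0.14) = 0.78946
D(P‖Q) = 0.5205 bits.

0.5205 bits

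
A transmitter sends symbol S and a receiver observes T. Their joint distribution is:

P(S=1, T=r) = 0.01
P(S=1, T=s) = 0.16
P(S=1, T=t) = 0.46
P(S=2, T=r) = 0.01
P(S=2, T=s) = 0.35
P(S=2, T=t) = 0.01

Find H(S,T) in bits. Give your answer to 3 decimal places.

H(S,T) = −Σ p(x,y)·log₂ p(x,y) over all 6 cells.
  cell (1,r): −0.01·log₂0.01 = 0.0664
  cell (1,s): −0.16·log₂0.16 = 0.4230
  cell (1,t): −0.46·log₂0.46 = 0.5153
  cell (2,r): −0.01·log₂0.01 = 0.0664
  cell (2,s): −0.35·log₂0.35 = 0.5301
  cell (2,t): −0.01·log₂0.01 = 0.0664
Sum = 1.668 bits.

1.668 bits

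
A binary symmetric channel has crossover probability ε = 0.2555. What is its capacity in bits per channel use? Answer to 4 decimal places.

Binary symmetric channel: C = 1 − h₂(ε) where h₂ is the binary entropy function.
h₂(0.2555) = −0.2555·log₂0.2555 − 0.7445·log₂0.7445 = 0.8199.
C = 1 − 0.8199 = 0.1801 bits per channel use.

0.1801 bits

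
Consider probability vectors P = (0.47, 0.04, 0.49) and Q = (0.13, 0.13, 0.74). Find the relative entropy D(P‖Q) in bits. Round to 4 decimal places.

D(P‖Q) = Σ p·log₂(p/q).
  0.47·log₂(0.47/0.13) = 0.87145
  0.04·log₂(0.04/0.13) = -0.06802
  0.49·log₂(0.49/0.74) = -0.29142
D(P‖Q) = 0.5120 bits.

0.5120 bits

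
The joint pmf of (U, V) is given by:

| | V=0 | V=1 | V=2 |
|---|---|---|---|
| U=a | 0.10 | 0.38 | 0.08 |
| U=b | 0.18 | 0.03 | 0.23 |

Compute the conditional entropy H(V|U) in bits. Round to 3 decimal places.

1.249 bits

Chain rule: H(V|U) = H(U,V) − H(U).
Marginals: p(U) = (0.5600, 0.4400), p(V) = (0.2800, 0.4100, 0.3100).
H(U,V) = 2.2389 bits; H(U) = 0.9896 bits.
H(V|U) = 2.2389 − 0.9896 = 1.249 bits.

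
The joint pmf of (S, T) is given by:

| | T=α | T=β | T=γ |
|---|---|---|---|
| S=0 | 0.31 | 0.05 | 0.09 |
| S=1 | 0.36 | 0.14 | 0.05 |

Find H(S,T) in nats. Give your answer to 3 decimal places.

H(S,T) = −Σ p(x,y)·ln p(x,y) over all 6 cells.
  cell (0,α): −0.31·ln0.31 = 0.3631
  cell (0,β): −0.05·ln0.05 = 0.1498
  cell (0,γ): −0.09·ln0.09 = 0.2167
  cell (1,α): −0.36·ln0.36 = 0.3678
  cell (1,β): −0.14·ln0.14 = 0.2753
  cell (1,γ): −0.05·ln0.05 = 0.1498
Sum = 1.522 nats.

1.522 nats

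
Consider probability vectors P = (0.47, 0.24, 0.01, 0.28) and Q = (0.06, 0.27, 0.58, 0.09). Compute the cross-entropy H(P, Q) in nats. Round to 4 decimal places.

2.3162 nats

H(P,Q) = −Σ p·ln q.
  −0.47·ln(0.06) = 1.32230
  −0.24·ln(0.27) = 0.31424
  −0.01·ln(0.58) = 0.00545
  −0.28·ln(0.09) = 0.67422
H(P,Q) = 2.3162 nats.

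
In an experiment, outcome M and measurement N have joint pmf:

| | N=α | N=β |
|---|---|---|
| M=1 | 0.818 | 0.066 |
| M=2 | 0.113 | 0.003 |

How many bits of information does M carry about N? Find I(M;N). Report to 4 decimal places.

Marginals: p(M) = (0.8840, 0.1160), p(N) = (0.9310, 0.0690).
I(M;N) = Σ p(x,y)·log₂[p(x,y)/(p(x)p(y))].
  (1,α): 0.818·log₂(0.9939) = -0.00720
  (1,β): 0.066·log₂(1.0820) = 0.00751
  (2,α): 0.113·log₂(1.0463) = 0.00738
  (2,β): 0.003·log₂(0.3748) = -0.00425
Sum = 0.0034 bits.

0.0034 bits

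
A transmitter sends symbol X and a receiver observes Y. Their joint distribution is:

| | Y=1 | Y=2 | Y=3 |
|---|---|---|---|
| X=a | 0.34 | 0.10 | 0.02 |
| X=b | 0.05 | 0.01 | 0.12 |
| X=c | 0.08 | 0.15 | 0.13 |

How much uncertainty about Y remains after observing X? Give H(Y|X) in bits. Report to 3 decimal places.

Marginals: p(X) = (0.4600, 0.1800, 0.3600), p(Y) = (0.4700, 0.2600, 0.2700).
H(Y|X) = Σ p(X) · H(Y|X=·).
  X=a: p=0.4600, H(Y|X=a) = 0.9976
  X=b: p=0.1800, H(Y|X=b) = 1.1350
  X=c: p=0.3600, H(Y|X=c) = 1.5391
Weighted sum = 1.217 bits.

1.217 bits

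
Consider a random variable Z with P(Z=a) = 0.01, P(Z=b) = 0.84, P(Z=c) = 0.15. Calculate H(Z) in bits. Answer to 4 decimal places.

H(Z) = −Σ p·log₂ p.
  −(0.01)·log₂(0.01) = 0.06644
  −(0.84)·log₂(0.84) = 0.21129
  −(0.15)·log₂(0.15) = 0.41054
Sum: 0.06644 + 0.21129 + 0.41054 = 0.6883 bits.

0.6883 bits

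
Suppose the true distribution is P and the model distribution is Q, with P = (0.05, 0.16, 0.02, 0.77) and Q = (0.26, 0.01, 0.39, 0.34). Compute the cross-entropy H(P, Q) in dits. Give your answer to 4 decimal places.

H(P,Q) = −Σ p·log₁₀ q.
  −0.05·log₁₀(0.26) = 0.02925
  −0.16·log₁₀(0.01) = 0.32000
  −0.02·log₁₀(0.39) = 0.00818
  −0.77·log₁₀(0.34) = 0.36076
H(P,Q) = 0.7182 dits.

0.7182 dits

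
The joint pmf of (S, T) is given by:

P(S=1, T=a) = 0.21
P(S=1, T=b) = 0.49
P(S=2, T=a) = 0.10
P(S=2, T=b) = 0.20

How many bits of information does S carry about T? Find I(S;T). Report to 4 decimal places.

0.0008 bits

Marginals: p(S) = (0.7000, 0.3000), p(T) = (0.3100, 0.6900).
I(S;T) = Σ p(x,y)·log₂[p(x,y)/(p(x)p(y))].
  (1,a): 0.21·log₂(0.9677) = -0.00993
  (1,b): 0.49·log₂(1.0145) = 0.01017
  (2,a): 0.10·log₂(1.0753) = 0.01047
  (2,b): 0.20·log₂(0.9662) = -0.00993
Sum = 0.0008 bits.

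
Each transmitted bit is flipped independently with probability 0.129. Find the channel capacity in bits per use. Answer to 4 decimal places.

Binary symmetric channel: C = 1 − h₂(ε) where h₂ is the binary entropy function.
h₂(0.129) = −0.129·log₂0.129 − 0.871·log₂0.871 = 0.5547.
C = 1 − 0.5547 = 0.4453 bits per channel use.

0.4453 bits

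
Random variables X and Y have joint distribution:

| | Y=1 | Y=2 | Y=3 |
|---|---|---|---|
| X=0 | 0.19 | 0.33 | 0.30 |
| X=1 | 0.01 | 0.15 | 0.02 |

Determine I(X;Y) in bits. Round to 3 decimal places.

Marginals: p(X) = (0.8200, 0.1800), p(Y) = (0.2000, 0.4800, 0.3200).
I(X;Y) = H(X) + H(Y) − H(X,Y).
H(X) = 0.6801, H(Y) = 1.4987, H(X,Y) = 2.0940.
I(X;Y) = 0.6801 + 1.4987 − 2.0940 = 0.085 bits.

0.085 bits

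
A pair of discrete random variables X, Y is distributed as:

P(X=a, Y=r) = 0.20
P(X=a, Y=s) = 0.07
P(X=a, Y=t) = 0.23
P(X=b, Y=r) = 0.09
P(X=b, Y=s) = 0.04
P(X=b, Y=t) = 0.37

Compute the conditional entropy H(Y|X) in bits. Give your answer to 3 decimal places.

Chain rule: H(Y|X) = H(X,Y) − H(X).
Marginals: p(X) = (0.5000, 0.5000), p(Y) = (0.2900, 0.1100, 0.6000).
H(X,Y) = 2.2497 bits; H(X) = 1.0000 bits.
H(Y|X) = 2.2497 − 1.0000 = 1.250 bits.

1.250 bits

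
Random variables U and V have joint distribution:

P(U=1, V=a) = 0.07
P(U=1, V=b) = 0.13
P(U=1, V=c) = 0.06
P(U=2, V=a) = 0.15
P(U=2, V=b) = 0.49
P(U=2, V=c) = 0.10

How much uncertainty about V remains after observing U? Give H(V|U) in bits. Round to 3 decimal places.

1.315 bits

Chain rule: H(V|U) = H(U,V) − H(U).
Marginals: p(U) = (0.2600, 0.7400), p(V) = (0.2200, 0.6200, 0.1600).
H(U,V) = 2.1418 bits; H(U) = 0.8267 bits.
H(V|U) = 2.1418 − 0.8267 = 1.315 bits.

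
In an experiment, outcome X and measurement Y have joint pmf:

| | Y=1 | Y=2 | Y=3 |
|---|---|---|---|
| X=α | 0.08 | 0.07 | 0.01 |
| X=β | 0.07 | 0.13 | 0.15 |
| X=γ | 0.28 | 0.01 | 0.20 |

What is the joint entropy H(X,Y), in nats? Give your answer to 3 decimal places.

H(X,Y) = −Σ p(x,y)·ln p(x,y) over all 9 cells.
  cell (α,1): −0.08·ln0.08 = 0.2021
  cell (α,2): −0.07·ln0.07 = 0.1861
  cell (α,3): −0.01·ln0.01 = 0.0461
  cell (β,1): −0.07·ln0.07 = 0.1861
  cell (β,2): −0.13·ln0.13 = 0.2652
  cell (β,3): −0.15·ln0.15 = 0.2846
  cell (γ,1): −0.28·ln0.28 = 0.3564
  cell (γ,2): −0.01·ln0.01 = 0.0461
  cell (γ,3): −0.20·ln0.20 = 0.3219
Sum = 1.895 nats.

1.895 nats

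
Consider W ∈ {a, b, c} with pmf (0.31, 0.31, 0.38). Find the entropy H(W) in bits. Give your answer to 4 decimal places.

1.5780 bits

H(W) = −Σ p·log₂ p.
  −(0.31)·log₂(0.31) = 0.52379
  −(0.31)·log₂(0.31) = 0.52379
  −(0.38)·log₂(0.38) = 0.53045
Sum: 0.52379 + 0.52379 + 0.53045 = 1.5780 bits.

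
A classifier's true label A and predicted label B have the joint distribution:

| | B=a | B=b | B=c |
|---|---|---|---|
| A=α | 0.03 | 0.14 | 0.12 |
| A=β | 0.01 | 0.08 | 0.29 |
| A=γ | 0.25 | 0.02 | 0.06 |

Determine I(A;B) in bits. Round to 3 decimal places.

0.452 bits

Marginals: p(A) = (0.2900, 0.3800, 0.3300), p(B) = (0.2900, 0.2400, 0.4700).
I(A;B) = Σ p(x,y)·log₂[p(x,y)/(p(x)p(y))].
  (α,a): 0.03·log₂(0.3567) = -0.0446
  (α,b): 0.14·log₂(2.0115) = 0.1412
  (α,c): 0.12·log₂(0.8804) = -0.0221
  (β,a): 0.01·log₂(0.0907) = -0.0346
  (β,b): 0.08·log₂(0.8772) = -0.0151
  (β,c): 0.29·log₂(1.6237) = 0.2028
  (γ,a): 0.25·log₂(2.6123) = 0.3463
  (γ,b): 0.02·log₂(0.2525) = -0.0397
  (γ,c): 0.06·log₂(0.3868) = -0.0822
Sum = 0.452 bits.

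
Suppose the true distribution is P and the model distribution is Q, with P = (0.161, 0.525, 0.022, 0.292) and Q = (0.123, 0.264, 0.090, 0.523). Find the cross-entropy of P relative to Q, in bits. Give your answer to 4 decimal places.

1.8450 bits

H(P,Q) = −Σ p·log₂ q.
  −0.161·log₂(0.123) = 0.48675
  −0.525·log₂(0.264) = 1.00873
  −0.022·log₂(0.090) = 0.07643
  −0.292·log₂(0.523) = 0.27305
H(P,Q) = 1.8450 bits.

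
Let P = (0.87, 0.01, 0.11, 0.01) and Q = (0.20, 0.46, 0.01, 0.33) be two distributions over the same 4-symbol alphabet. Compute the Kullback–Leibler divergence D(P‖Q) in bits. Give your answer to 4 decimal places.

2.1201 bits

D(P‖Q) = Σ p·log₂(p/q).
  0.87·log₂(0.87/0.20) = 1.84528
  0.01·log₂(0.01/0.46) = -0.05524
  0.11·log₂(0.11/0.01) = 0.38054
  0.01·log₂(0.01/0.33) = -0.05044
D(P‖Q) = 2.1201 bits.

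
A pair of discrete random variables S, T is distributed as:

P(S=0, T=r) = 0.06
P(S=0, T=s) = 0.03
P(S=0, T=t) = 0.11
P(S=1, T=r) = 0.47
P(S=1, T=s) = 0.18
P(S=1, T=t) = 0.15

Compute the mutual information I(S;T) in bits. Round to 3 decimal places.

Marginals: p(S) = (0.2000, 0.8000), p(T) = (0.5300, 0.2100, 0.2600).
I(S;T) = Σ p(x,y)·log₂[p(x,y)/(p(x)p(y))].
  (0,r): 0.06·log₂(0.5660) = -0.0493
  (0,s): 0.03·log₂(0.7143) = -0.0146
  (0,t): 0.11·log₂(2.1154) = 0.1189
  (1,r): 0.47·log₂(1.1085) = 0.0698
  (1,s): 0.18·log₂(1.0714) = 0.0179
  (1,t): 0.15·log₂(0.7212) = -0.0707
Sum = 0.072 bits.

0.072 bits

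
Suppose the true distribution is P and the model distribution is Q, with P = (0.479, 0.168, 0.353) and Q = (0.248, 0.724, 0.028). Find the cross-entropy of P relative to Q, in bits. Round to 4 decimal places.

H(P,Q) = −Σ p·log₂ q.
  −0.479·log₂(0.248) = 0.96355
  −0.168·log₂(0.724) = 0.07828
  −0.353·log₂(0.028) = 1.82093
H(P,Q) = 2.8628 bits.

2.8628 bits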